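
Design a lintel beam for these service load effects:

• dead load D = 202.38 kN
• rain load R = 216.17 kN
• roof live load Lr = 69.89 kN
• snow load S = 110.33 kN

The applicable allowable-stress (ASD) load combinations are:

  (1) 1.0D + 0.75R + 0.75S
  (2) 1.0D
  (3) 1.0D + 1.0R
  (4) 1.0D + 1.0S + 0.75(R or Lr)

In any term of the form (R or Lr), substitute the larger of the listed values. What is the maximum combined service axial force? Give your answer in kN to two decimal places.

(R or Lr) → R = 216.17 kN.
(1) 1.0(202.38) + 0.75(216.17) + 0.75(110.33) = 447.26
(2) 1.0(202.38) = 202.38
(3) 1.0(202.38) + 1.0(216.17) = 418.55
(4) 1.0(202.38) + 1.0(110.33) + 0.75(216.17) = 474.84
Maximum is from combination 4.

474.84 kN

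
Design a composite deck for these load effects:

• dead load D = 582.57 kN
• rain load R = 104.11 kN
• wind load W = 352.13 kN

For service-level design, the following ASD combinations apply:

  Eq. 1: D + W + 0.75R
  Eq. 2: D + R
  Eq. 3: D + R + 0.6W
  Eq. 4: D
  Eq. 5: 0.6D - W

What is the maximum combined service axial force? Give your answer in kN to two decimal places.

Eq. 1: 1.0(582.57) + 1.0(352.13) + 0.75(104.11) = 582.57 + 352.13 + 78.08 = 1012.78
Eq. 2: 1.0(582.57) + 1.0(104.11) = 582.57 + 104.11 = 686.68
Eq. 3: 1.0(582.57) + 1.0(104.11) + 0.6(352.13) = 582.57 + 104.11 + 211.28 = 897.96
Eq. 4: 1.0(582.57) = 582.57
Eq. 5: 0.6(582.57) - 1.0(352.13) = 349.54 - 352.13 = -2.59
Combination 1 governs: N = 1012.78 kN.

1012.78 kN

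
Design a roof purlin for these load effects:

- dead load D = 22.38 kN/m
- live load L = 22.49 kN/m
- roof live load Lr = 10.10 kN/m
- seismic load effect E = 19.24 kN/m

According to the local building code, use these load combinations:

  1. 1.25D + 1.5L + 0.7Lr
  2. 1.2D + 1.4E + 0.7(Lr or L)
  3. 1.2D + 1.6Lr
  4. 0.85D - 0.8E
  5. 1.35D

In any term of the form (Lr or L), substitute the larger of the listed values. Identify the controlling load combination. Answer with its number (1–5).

(Lr or L) → L = 22.49 kN/m.
1. 1.25(22.38) + 1.5(22.49) + 0.7(10.10) = 68.78
2. 1.2(22.38) + 1.4(19.24) + 0.7(22.49) = 26.86 + 26.94 + 15.74 = 69.54
3. 1.2(22.38) + 1.6(10.10) = 26.86 + 16.16 = 43.02
4. 0.85(22.38) - 0.8(19.24) = 19.02 - 15.39 = 3.63
5. 1.35(22.38) = 30.21
The largest value is 69.54 kN/m from combination 2.

Combination 2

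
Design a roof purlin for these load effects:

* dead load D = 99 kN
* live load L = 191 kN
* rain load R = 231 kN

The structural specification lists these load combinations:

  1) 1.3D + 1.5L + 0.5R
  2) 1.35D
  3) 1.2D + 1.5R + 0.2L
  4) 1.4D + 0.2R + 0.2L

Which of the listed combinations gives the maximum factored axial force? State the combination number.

1) 1.3(99) + 1.5(191) + 0.5(231) = 128.7 + 286.5 + 115.5 = 530.7
2) 1.35(99) = 133.7
3) 1.2(99) + 1.5(231) + 0.2(191) = 118.8 + 346.5 + 38.2 = 503.5
4) 1.4(99) + 0.2(231) + 0.2(191) = 138.6 + 46.2 + 38.2 = 223.0
The largest value is 530.7 kN from combination 1.

Combination 1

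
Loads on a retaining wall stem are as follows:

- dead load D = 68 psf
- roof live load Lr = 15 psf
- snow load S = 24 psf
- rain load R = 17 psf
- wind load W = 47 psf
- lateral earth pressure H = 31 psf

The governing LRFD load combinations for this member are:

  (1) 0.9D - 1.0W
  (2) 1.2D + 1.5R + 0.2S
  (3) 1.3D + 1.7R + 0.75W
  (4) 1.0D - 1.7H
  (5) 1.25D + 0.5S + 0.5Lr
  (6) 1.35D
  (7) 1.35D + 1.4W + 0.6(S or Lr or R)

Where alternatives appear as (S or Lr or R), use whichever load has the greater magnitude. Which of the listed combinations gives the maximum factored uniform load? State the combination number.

(S or Lr or R) → S = 24 psf.
(1) 0.9(68) - 1.0(47) = 61.20 - 47.00 = 14.20
(2) 1.2(68) + 1.5(17) + 0.2(24) = 81.60 + 25.50 + 4.80 = 111.90
(3) 1.3(68) + 1.7(17) + 0.75(47) = 88.40 + 28.90 + 35.25 = 152.55
(4) 1.0(68) - 1.7(31) = 68.00 - 52.70 = 15.30
(5) 1.25(68) + 0.5(24) + 0.5(15) = 85.00 + 12.00 + 7.50 = 104.50
(6) 1.35(68) = 91.80
(7) 1.35(68) + 1.4(47) + 0.6(24) = 91.80 + 65.80 + 14.40 = 172.00
The largest value is 172.00 psf from combination 7.

Combination 7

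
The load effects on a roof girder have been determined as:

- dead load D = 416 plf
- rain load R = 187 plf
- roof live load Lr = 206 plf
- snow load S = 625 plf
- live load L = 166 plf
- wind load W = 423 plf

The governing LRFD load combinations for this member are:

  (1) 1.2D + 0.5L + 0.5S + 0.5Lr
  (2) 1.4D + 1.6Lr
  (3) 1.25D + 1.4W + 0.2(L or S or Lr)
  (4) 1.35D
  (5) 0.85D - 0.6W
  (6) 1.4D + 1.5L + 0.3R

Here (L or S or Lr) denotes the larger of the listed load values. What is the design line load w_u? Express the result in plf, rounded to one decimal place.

1237.2 plf

(L or S or Lr) → S = 625 plf.
(1) 1.2(416) + 0.5(166) + 0.5(625) + 0.5(206) = 997.7
(2) 1.4(416) + 1.6(206) = 912.0
(3) 1.25(416) + 1.4(423) + 0.2(625) = 1237.2
(4) 1.35(416) = 561.6
(5) 0.85(416) - 0.6(423) = 99.8
(6) 1.4(416) + 1.5(166) + 0.3(187) = 887.5
The controlling combination is 3, giving 1237.2 plf.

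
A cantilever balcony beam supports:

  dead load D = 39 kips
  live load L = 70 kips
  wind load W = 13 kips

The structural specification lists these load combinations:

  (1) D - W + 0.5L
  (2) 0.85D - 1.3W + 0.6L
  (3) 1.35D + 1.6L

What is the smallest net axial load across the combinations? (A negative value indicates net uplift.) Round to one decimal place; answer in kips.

58.3 kips

(1) 1.0(39) - 1.0(13) + 0.5(70) = 39.0 - 13.0 + 35.0 = 61.0
(2) 0.85(39) - 1.3(13) + 0.6(70) = 33.2 - 16.9 + 42.0 = 58.3
(3) 1.35(39) + 1.6(70) = 52.7 + 112.0 = 164.7
Combination 2 gives the minimum: 58.3 kips.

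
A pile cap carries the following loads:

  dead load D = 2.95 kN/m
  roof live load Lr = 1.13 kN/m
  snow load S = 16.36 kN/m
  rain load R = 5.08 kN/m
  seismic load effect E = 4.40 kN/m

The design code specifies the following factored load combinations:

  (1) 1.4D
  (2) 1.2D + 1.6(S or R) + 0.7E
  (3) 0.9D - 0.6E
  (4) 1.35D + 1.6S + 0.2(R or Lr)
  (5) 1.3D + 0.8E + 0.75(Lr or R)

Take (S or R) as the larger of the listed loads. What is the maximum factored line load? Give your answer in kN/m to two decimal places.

(S or R) → S = 16.36 kN/m; (R or Lr) → R = 5.08 kN/m; (Lr or R) → R = 5.08 kN/m.
(1) 1.4(2.95) = 4.13
(2) 1.2(2.95) + 1.6(16.36) + 0.7(4.40) = 3.54 + 26.18 + 3.08 = 32.80
(3) 0.9(2.95) - 0.6(4.40) = 2.66 - 2.64 = 0.02
(4) 1.35(2.95) + 1.6(16.36) + 0.2(5.08) = 31.17
(5) 1.3(2.95) + 0.8(4.40) + 0.75(5.08) = 3.84 + 3.52 + 3.81 = 11.17
Combination 2 governs: w_u = 32.80 kN/m.

32.80 kN/m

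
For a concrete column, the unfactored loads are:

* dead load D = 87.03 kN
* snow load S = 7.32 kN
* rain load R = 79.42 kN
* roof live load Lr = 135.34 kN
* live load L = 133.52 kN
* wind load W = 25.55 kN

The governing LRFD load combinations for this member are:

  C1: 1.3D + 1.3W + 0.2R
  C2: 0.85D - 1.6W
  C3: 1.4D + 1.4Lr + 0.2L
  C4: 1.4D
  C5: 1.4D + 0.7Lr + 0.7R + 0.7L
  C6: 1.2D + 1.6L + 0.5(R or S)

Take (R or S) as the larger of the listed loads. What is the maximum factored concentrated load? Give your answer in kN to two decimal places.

365.64 kN

(R or S) → R = 79.42 kN.
C1: 1.3(87.03) + 1.3(25.55) + 0.2(79.42) = 162.24
C2: 0.85(87.03) - 1.6(25.55) = 33.10
C3: 1.4(87.03) + 1.4(135.34) + 0.2(133.52) = 338.02
C4: 1.4(87.03) = 121.84
C5: 1.4(87.03) + 0.7(135.34) + 0.7(79.42) + 0.7(133.52) = 365.64
C6: 1.2(87.03) + 1.6(133.52) + 0.5(79.42) = 357.78
Combination 5 governs: P_u = 365.64 kN.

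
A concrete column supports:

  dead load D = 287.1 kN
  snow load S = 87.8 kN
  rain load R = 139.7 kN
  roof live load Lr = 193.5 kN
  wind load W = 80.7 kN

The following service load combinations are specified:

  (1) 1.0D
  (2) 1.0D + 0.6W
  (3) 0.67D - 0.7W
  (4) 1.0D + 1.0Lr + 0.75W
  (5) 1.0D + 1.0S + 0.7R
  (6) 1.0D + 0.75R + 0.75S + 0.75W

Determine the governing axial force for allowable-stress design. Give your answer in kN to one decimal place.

(1) 1.0(287.1) = 287.1
(2) 1.0(287.1) + 0.6(80.7) = 287.1 + 48.4 = 335.5
(3) 0.67(287.1) - 0.7(80.7) = 192.4 - 56.5 = 135.9
(4) 1.0(287.1) + 1.0(193.5) + 0.75(80.7) = 287.1 + 193.5 + 60.5 = 541.1
(5) 1.0(287.1) + 1.0(87.8) + 0.7(139.7) = 287.1 + 87.8 + 97.8 = 472.7
(6) 1.0(287.1) + 0.75(139.7) + 0.75(87.8) + 0.75(80.7) = 287.1 + 104.8 + 65.9 + 60.5 = 518.3
Maximum is from combination 4.

541.1 kN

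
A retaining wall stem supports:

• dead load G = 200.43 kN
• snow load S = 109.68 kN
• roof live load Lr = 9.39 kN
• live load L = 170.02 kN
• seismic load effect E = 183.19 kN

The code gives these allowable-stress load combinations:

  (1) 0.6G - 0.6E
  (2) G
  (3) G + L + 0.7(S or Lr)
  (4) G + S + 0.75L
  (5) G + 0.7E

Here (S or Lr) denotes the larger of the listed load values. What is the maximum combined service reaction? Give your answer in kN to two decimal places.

(S or Lr) → S = 109.68 kN.
(1) 0.6(200.43) - 0.6(183.19) = 10.34
(2) 1.0(200.43) = 200.43
(3) 1.0(200.43) + 1.0(170.02) + 0.7(109.68) = 200.43 + 170.02 + 76.78 = 447.23
(4) 1.0(200.43) + 1.0(109.68) + 0.75(170.02) = 200.43 + 109.68 + 127.52 = 437.63
(5) 1.0(200.43) + 0.7(183.19) = 200.43 + 128.23 = 328.66
Combination 3 governs: V = 447.23 kN.

447.23 kN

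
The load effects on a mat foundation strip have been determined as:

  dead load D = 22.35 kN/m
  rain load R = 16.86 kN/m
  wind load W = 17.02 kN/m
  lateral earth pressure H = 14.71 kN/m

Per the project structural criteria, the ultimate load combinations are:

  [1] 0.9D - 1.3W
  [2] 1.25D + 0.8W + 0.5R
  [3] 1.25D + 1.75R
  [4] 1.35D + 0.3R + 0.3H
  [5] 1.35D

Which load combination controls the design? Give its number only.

Combination 3

[1] 0.9(22.35) - 1.3(17.02) = -2.01
[2] 1.25(22.35) + 0.8(17.02) + 0.5(16.86) = 49.98
[3] 1.25(22.35) + 1.75(16.86) = 57.44
[4] 1.35(22.35) + 0.3(16.86) + 0.3(14.71) = 39.64
[5] 1.35(22.35) = 30.17
The largest value is 57.44 kN/m from combination 3.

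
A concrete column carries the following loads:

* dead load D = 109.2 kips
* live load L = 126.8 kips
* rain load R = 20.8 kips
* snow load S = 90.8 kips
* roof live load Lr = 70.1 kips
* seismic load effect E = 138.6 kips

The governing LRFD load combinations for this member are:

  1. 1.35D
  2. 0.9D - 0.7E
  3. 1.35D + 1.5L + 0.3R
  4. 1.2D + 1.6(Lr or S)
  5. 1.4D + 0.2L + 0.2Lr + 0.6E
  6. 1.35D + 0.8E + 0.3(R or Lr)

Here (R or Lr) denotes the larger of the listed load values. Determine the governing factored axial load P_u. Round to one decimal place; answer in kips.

(Lr or S) → S = 90.8 kips; (R or Lr) → Lr = 70.1 kips.
1. 1.35(109.2) = 147.4
2. 0.9(109.2) - 0.7(138.6) = 98.3 - 97.0 = 1.3
3. 1.35(109.2) + 1.5(126.8) + 0.3(20.8) = 343.9
4. 1.2(109.2) + 1.6(90.8) = 131.0 + 145.3 = 276.3
5. 1.4(109.2) + 0.2(126.8) + 0.2(70.1) + 0.6(138.6) = 275.4
6. 1.35(109.2) + 0.8(138.6) + 0.3(70.1) = 147.4 + 110.9 + 21.0 = 279.3
Maximum is from combination 3.

343.9 kips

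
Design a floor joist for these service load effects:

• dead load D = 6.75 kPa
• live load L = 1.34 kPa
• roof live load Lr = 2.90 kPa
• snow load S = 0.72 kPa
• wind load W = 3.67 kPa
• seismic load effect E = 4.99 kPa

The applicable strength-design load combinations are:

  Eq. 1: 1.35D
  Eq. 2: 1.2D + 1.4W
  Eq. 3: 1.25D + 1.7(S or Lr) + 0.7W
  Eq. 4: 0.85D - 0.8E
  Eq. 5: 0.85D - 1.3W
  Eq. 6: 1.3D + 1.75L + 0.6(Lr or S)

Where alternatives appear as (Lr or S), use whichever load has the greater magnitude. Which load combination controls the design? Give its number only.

Combination 3

(S or Lr) → Lr = 2.90 kPa; (Lr or S) → Lr = 2.90 kPa.
Eq. 1: 1.35(6.75) = 9.11
Eq. 2: 1.2(6.75) + 1.4(3.67) = 13.24
Eq. 3: 1.25(6.75) + 1.7(2.90) + 0.7(3.67) = 15.94
Eq. 4: 0.85(6.75) - 0.8(4.99) = 1.75
Eq. 5: 0.85(6.75) - 1.3(3.67) = 0.97
Eq. 6: 1.3(6.75) + 1.75(1.34) + 0.6(2.90) = 12.86
The largest value is 15.94 kPa from combination 3.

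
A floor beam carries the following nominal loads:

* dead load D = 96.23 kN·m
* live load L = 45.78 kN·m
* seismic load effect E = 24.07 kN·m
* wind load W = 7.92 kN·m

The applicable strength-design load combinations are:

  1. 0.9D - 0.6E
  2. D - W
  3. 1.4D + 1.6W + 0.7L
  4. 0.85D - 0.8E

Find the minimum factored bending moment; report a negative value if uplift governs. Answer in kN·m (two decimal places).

62.54 kN·m

1. 0.9(96.23) - 0.6(24.07) = 72.17
2. 1.0(96.23) - 1.0(7.92) = 88.31
3. 1.4(96.23) + 1.6(7.92) + 0.7(45.78) = 179.44
4. 0.85(96.23) - 0.8(24.07) = 62.54
Combination 4 gives the minimum: 62.54 kN·m.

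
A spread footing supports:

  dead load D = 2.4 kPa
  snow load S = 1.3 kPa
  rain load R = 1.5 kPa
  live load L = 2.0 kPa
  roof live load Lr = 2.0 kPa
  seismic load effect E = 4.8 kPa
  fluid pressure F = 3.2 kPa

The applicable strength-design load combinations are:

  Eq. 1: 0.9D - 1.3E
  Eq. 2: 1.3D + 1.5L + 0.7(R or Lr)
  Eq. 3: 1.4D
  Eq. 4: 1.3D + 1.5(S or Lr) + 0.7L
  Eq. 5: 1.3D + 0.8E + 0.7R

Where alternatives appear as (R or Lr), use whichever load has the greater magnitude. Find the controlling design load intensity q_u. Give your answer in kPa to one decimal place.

(R or Lr) → Lr = 2.0 kPa; (S or Lr) → Lr = 2.0 kPa.
Eq. 1: 0.9(2.4) - 1.3(4.8) = -4.1
Eq. 2: 1.3(2.4) + 1.5(2.0) + 0.7(2.0) = 7.5
Eq. 3: 1.4(2.4) = 3.4
Eq. 4: 1.3(2.4) + 1.5(2.0) + 0.7(2.0) = 7.5
Eq. 5: 1.3(2.4) + 0.8(4.8) + 0.7(1.5) = 8.0
Combination 5 governs: q_u = 8.0 kPa.

8.0 kPa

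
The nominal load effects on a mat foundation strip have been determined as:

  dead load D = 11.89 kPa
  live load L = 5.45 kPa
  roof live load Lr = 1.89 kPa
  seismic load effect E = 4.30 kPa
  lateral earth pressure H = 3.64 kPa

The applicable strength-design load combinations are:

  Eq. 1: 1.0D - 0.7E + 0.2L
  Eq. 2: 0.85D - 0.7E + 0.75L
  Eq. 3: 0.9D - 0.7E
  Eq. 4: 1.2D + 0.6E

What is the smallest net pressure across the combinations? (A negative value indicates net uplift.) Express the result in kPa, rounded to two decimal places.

Eq. 1: 1.0(11.89) - 0.7(4.30) + 0.2(5.45) = 9.97
Eq. 2: 0.85(11.89) - 0.7(4.30) + 0.75(5.45) = 11.18
Eq. 3: 0.9(11.89) - 0.7(4.30) = 7.69
Eq. 4: 1.2(11.89) + 0.6(4.30) = 16.85
Combination 3 gives the minimum: 7.69 kPa.

7.69 kPa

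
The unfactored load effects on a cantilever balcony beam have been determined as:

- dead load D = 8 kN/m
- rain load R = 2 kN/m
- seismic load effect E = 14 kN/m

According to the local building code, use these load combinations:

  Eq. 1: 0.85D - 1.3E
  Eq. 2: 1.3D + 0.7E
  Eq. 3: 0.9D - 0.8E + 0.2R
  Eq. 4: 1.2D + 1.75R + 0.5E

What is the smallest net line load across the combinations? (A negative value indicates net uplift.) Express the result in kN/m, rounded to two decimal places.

Eq. 1: 0.85(8) - 1.3(14) = -11.40
Eq. 2: 1.3(8) + 0.7(14) = 20.20
Eq. 3: 0.9(8) - 0.8(14) + 0.2(2) = -3.60
Eq. 4: 1.2(8) + 1.75(2) + 0.5(14) = 20.10
Combination 1 gives the minimum: -11.40 kN/m.

-11.40 kN/m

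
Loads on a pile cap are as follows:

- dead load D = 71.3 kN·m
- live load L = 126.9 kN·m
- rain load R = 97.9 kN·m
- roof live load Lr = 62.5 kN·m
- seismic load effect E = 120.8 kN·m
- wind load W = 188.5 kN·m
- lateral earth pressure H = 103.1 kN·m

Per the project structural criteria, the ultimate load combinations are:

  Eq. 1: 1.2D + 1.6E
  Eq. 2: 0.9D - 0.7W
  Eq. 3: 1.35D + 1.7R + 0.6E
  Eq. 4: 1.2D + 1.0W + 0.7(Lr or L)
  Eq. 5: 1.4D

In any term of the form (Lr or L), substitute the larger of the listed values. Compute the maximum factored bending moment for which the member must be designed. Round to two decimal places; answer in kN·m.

362.89 kN·m

(Lr or L) → L = 126.9 kN·m.
Eq. 1: 1.2(71.3) + 1.6(120.8) = 278.84
Eq. 2: 0.9(71.3) - 0.7(188.5) = -67.78
Eq. 3: 1.35(71.3) + 1.7(97.9) + 0.6(120.8) = 335.17
Eq. 4: 1.2(71.3) + 1.0(188.5) + 0.7(126.9) = 362.89
Eq. 5: 1.4(71.3) = 99.82
The controlling combination is 4, giving 362.89 kN·m.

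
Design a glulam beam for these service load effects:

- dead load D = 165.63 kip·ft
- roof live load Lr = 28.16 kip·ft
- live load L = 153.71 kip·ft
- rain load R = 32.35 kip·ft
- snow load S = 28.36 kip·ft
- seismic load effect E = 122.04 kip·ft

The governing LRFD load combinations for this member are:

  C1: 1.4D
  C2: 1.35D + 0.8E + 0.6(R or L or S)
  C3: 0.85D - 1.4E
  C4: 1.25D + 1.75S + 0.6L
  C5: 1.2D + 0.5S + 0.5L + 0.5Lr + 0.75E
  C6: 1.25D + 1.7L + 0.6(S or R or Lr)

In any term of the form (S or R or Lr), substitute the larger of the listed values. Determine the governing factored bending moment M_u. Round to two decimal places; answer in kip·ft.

487.75 kip·ft

(R or L or S) → L = 153.71 kip·ft; (S or R or Lr) → R = 32.35 kip·ft.
C1: 1.4(165.63) = 231.88
C2: 1.35(165.63) + 0.8(122.04) + 0.6(153.71) = 223.60 + 97.63 + 92.23 = 413.46
C3: 0.85(165.63) - 1.4(122.04) = 140.79 - 170.86 = -30.07
C4: 1.25(165.63) + 1.75(28.36) + 0.6(153.71) = 348.89
C5: 1.2(165.63) + 0.5(28.36) + 0.5(153.71) + 0.5(28.16) + 0.75(122.04) = 395.40
C6: 1.25(165.63) + 1.7(153.71) + 0.6(32.35) = 487.75
Combination 6 governs: M_u = 487.75 kip·ft.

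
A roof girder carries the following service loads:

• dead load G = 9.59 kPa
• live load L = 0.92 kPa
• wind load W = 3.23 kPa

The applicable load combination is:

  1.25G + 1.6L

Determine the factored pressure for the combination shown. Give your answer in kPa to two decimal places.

13.46 kPa

1.25(9.59) + 1.6(0.92) = 13.46
p_u = 13.46 kPa.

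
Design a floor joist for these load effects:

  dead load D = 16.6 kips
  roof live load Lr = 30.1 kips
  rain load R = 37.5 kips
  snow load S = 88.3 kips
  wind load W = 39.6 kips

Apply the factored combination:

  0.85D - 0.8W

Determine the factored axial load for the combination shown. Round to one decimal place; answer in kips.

0.85(16.6) - 0.8(39.6) = 14.1 - 31.7 = -17.6
P_u = -17.6 kips.

-17.6 kips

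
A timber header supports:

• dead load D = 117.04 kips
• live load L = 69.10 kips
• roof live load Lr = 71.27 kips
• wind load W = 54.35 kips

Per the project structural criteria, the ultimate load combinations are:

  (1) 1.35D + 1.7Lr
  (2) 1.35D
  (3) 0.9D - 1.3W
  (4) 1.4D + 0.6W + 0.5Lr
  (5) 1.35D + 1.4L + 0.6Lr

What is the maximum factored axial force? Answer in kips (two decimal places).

297.51 kips

(1) 1.35(117.04) + 1.7(71.27) = 279.16
(2) 1.35(117.04) = 158.00
(3) 0.9(117.04) - 1.3(54.35) = 34.68
(4) 1.4(117.04) + 0.6(54.35) + 0.5(71.27) = 232.10
(5) 1.35(117.04) + 1.4(69.10) + 0.6(71.27) = 297.51
Maximum is from combination 5.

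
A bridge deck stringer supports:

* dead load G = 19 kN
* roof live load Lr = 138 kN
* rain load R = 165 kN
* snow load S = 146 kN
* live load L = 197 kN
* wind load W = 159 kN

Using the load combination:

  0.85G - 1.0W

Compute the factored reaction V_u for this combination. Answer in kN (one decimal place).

0.85(19) - 1.0(159) = -142.9
V_u = -142.9 kN.

-142.9 kN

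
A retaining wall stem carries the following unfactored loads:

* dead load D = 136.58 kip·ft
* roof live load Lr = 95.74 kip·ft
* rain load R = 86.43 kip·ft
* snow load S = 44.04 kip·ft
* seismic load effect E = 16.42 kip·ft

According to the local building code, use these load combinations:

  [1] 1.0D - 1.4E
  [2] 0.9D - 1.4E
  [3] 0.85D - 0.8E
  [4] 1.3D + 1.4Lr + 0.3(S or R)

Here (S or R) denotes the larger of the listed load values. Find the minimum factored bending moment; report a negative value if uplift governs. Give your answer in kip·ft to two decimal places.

(S or R) → R = 86.43 kip·ft.
[1] 1.0(136.58) - 1.4(16.42) = 113.59
[2] 0.9(136.58) - 1.4(16.42) = 99.93
[3] 0.85(136.58) - 0.8(16.42) = 102.96
[4] 1.3(136.58) + 1.4(95.74) + 0.3(86.43) = 337.52
Combination 2 gives the minimum: 99.93 kip·ft.

99.93 kip·ft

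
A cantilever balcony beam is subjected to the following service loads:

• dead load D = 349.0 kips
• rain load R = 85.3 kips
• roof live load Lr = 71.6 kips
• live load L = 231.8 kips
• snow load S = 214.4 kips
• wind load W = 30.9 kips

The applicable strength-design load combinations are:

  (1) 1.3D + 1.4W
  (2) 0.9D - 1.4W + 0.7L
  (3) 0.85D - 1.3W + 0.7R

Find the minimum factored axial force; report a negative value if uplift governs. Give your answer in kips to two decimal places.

316.19 kips

(1) 1.3(349.0) + 1.4(30.9) = 496.96
(2) 0.9(349.0) - 1.4(30.9) + 0.7(231.8) = 433.10
(3) 0.85(349.0) - 1.3(30.9) + 0.7(85.3) = 316.19
Combination 3 gives the minimum: 316.19 kips.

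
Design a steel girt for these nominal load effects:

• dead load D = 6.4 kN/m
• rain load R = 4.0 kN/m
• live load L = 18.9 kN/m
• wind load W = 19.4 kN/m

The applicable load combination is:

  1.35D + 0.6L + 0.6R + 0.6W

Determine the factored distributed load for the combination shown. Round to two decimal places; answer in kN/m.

1.35(6.4) + 0.6(18.9) + 0.6(4.0) + 0.6(19.4) = 8.64 + 11.34 + 2.40 + 11.64 = 34.02
w_u = 34.02 kN/m.

34.02 kN/m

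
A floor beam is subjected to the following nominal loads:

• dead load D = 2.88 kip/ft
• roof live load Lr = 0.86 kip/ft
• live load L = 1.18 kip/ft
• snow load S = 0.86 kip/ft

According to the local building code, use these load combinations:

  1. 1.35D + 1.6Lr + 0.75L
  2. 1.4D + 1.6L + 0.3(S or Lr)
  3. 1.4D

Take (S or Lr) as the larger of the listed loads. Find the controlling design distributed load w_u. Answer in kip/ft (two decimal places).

6.18 kip/ft

(S or Lr) → S = 0.86 kip/ft.
1. 1.35(2.88) + 1.6(0.86) + 0.75(1.18) = 6.15
2. 1.4(2.88) + 1.6(1.18) + 0.3(0.86) = 4.03 + 1.89 + 0.26 = 6.18
3. 1.4(2.88) = 4.03
Combination 2 governs: w_u = 6.18 kip/ft.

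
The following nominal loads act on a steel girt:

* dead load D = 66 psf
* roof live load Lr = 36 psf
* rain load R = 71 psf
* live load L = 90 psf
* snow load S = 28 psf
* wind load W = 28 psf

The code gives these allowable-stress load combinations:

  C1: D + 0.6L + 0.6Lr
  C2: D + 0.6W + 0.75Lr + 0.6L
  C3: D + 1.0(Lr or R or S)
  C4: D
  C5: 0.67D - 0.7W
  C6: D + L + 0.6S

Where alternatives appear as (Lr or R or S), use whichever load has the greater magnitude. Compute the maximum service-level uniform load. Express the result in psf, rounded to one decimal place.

172.8 psf

(Lr or R or S) → R = 71 psf.
C1: 1.0(66) + 0.6(90) + 0.6(36) = 66.0 + 54.0 + 21.6 = 141.6
C2: 1.0(66) + 0.6(28) + 0.75(36) + 0.6(90) = 66.0 + 16.8 + 27.0 + 54.0 = 163.8
C3: 1.0(66) + 1.0(71) = 66.0 + 71.0 = 137.0
C4: 1.0(66) = 66.0
C5: 0.67(66) - 0.7(28) = 44.2 - 19.6 = 24.6
C6: 1.0(66) + 1.0(90) + 0.6(28) = 66.0 + 90.0 + 16.8 = 172.8
Maximum is from combination 6.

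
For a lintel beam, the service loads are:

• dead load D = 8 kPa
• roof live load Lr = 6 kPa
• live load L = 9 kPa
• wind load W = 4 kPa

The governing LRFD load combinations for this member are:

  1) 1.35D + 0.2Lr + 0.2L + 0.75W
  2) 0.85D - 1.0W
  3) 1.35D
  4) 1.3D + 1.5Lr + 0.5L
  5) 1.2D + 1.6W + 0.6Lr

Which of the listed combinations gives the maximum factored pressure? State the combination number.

1) 1.35(8) + 0.2(6) + 0.2(9) + 0.75(4) = 16.8
2) 0.85(8) - 1.0(4) = 2.8
3) 1.35(8) = 10.8
4) 1.3(8) + 1.5(6) + 0.5(9) = 23.9
5) 1.2(8) + 1.6(4) + 0.6(6) = 19.6
The largest value is 23.9 kPa from combination 4.

Combination 4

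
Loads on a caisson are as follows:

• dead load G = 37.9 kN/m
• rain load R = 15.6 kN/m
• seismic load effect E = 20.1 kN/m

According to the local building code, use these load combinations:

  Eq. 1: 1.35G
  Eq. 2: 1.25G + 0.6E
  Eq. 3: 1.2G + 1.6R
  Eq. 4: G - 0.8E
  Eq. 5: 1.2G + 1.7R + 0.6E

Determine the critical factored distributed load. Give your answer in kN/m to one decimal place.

Eq. 1: 1.35(37.9) = 51.2
Eq. 2: 1.25(37.9) + 0.6(20.1) = 59.4
Eq. 3: 1.2(37.9) + 1.6(15.6) = 70.4
Eq. 4: 1.0(37.9) - 0.8(20.1) = 21.8
Eq. 5: 1.2(37.9) + 1.7(15.6) + 0.6(20.1) = 84.1
Maximum is from combination 5.

84.1 kN/m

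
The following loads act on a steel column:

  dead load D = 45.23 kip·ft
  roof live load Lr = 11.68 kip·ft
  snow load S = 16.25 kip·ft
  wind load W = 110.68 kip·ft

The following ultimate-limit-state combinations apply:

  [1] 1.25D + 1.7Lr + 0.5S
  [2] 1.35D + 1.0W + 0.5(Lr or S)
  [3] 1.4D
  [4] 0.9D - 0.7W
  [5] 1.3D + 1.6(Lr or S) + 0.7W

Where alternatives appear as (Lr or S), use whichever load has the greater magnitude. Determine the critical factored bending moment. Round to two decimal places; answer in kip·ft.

179.87 kip·ft

(Lr or S) → S = 16.25 kip·ft.
[1] 1.25(45.23) + 1.7(11.68) + 0.5(16.25) = 84.52
[2] 1.35(45.23) + 1.0(110.68) + 0.5(16.25) = 61.06 + 110.68 + 8.13 = 179.87
[3] 1.4(45.23) = 63.32
[4] 0.9(45.23) - 0.7(110.68) = 40.71 - 77.48 = -36.77
[5] 1.3(45.23) + 1.6(16.25) + 0.7(110.68) = 58.80 + 26.00 + 77.48 = 162.28
Maximum is from combination 2.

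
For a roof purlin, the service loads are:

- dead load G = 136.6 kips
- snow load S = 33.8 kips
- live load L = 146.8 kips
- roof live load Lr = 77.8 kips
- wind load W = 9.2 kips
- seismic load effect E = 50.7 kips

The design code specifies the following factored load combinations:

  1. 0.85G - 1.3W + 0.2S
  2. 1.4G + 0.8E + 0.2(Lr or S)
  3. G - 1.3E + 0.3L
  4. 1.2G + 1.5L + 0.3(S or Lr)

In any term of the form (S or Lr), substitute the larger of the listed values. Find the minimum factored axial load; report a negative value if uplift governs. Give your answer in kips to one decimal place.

110.9 kips

(Lr or S) → Lr = 77.8 kips; (S or Lr) → Lr = 77.8 kips.
1. 0.85(136.6) - 1.3(9.2) + 0.2(33.8) = 116.1 - 12.0 + 6.8 = 110.9
2. 1.4(136.6) + 0.8(50.7) + 0.2(77.8) = 191.2 + 40.6 + 15.6 = 247.4
3. 1.0(136.6) - 1.3(50.7) + 0.3(146.8) = 136.6 - 65.9 + 44.0 = 114.7
4. 1.2(136.6) + 1.5(146.8) + 0.3(77.8) = 407.5
Combination 1 gives the minimum: 110.9 kips.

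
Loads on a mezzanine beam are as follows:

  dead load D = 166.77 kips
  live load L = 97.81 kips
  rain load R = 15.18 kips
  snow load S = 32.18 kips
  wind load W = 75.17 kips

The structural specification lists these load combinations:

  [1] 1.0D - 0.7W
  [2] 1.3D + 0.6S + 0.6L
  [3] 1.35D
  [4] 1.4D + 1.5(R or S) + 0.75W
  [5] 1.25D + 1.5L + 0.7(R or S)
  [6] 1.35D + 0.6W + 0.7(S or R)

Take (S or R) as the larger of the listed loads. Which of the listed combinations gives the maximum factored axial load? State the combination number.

Combination 5

(R or S) → S = 32.18 kips; (S or R) → S = 32.18 kips.
[1] 1.0(166.77) - 0.7(75.17) = 114.15
[2] 1.3(166.77) + 0.6(32.18) + 0.6(97.81) = 294.80
[3] 1.35(166.77) = 225.14
[4] 1.4(166.77) + 1.5(32.18) + 0.75(75.17) = 338.13
[5] 1.25(166.77) + 1.5(97.81) + 0.7(32.18) = 377.70
[6] 1.35(166.77) + 0.6(75.17) + 0.7(32.18) = 292.77
The largest value is 377.70 kips from combination 5.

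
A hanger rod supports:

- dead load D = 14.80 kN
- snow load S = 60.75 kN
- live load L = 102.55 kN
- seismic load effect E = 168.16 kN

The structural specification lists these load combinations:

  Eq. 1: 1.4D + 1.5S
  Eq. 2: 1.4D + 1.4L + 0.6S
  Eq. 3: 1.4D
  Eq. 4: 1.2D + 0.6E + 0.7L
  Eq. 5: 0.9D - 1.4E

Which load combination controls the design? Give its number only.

Combination 2

Eq. 1: 1.4(14.80) + 1.5(60.75) = 20.72 + 91.13 = 111.85
Eq. 2: 1.4(14.80) + 1.4(102.55) + 0.6(60.75) = 20.72 + 143.57 + 36.45 = 200.74
Eq. 3: 1.4(14.80) = 20.72
Eq. 4: 1.2(14.80) + 0.6(168.16) + 0.7(102.55) = 190.44
Eq. 5: 0.9(14.80) - 1.4(168.16) = 13.32 - 235.42 = -222.10
The largest value is 200.74 kN from combination 2.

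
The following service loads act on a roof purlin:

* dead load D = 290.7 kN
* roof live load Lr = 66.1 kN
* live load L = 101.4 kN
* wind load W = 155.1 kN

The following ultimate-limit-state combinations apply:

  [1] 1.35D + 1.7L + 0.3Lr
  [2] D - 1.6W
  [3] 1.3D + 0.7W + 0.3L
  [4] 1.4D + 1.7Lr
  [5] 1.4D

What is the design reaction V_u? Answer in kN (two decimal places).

[1] 1.35(290.7) + 1.7(101.4) + 0.3(66.1) = 392.45 + 172.38 + 19.83 = 584.66
[2] 1.0(290.7) - 1.6(155.1) = 290.70 - 248.16 = 42.54
[3] 1.3(290.7) + 0.7(155.1) + 0.3(101.4) = 377.91 + 108.57 + 30.42 = 516.90
[4] 1.4(290.7) + 1.7(66.1) = 406.98 + 112.37 = 519.35
[5] 1.4(290.7) = 406.98
Maximum is from combination 1.

584.66 kN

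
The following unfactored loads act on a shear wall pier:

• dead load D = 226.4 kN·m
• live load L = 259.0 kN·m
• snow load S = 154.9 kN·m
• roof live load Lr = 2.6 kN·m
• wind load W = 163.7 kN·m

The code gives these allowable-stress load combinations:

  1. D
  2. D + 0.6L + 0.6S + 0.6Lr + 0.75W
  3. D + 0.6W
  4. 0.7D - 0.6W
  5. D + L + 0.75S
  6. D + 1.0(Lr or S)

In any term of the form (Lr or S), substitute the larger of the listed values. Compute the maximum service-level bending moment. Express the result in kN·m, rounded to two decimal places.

(Lr or S) → S = 154.9 kN·m.
1. 1.0(226.4) = 226.40
2. 1.0(226.4) + 0.6(259.0) + 0.6(154.9) + 0.6(2.6) + 0.75(163.7) = 226.40 + 155.40 + 92.94 + 1.56 + 122.78 = 599.08
3. 1.0(226.4) + 0.6(163.7) = 226.40 + 98.22 = 324.62
4. 0.7(226.4) - 0.6(163.7) = 158.48 - 98.22 = 60.26
5. 1.0(226.4) + 1.0(259.0) + 0.75(154.9) = 226.40 + 259.00 + 116.18 = 601.58
6. 1.0(226.4) + 1.0(154.9) = 226.40 + 154.90 = 381.30
Combination 5 governs: M = 601.58 kN·m.

601.58 kN·m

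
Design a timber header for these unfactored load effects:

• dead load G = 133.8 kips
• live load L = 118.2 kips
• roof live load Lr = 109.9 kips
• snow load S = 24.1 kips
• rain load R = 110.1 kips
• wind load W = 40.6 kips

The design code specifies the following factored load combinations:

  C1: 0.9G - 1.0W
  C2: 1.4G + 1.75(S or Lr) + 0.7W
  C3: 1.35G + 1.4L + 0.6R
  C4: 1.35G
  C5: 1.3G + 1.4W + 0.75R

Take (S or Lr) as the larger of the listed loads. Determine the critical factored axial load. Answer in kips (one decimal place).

(S or Lr) → Lr = 109.9 kips.
C1: 0.9(133.8) - 1.0(40.6) = 120.4 - 40.6 = 79.8
C2: 1.4(133.8) + 1.75(109.9) + 0.7(40.6) = 408.1
C3: 1.35(133.8) + 1.4(118.2) + 0.6(110.1) = 180.6 + 165.5 + 66.1 = 412.2
C4: 1.35(133.8) = 180.6
C5: 1.3(133.8) + 1.4(40.6) + 0.75(110.1) = 313.4
Maximum is from combination 3.

412.2 kips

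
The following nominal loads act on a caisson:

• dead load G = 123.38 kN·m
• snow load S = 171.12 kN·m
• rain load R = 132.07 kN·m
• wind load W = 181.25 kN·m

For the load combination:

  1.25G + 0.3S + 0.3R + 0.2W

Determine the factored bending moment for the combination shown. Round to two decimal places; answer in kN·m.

1.25(123.38) + 0.3(171.12) + 0.3(132.07) + 0.2(181.25) = 281.43
M_u = 281.43 kN·m.

281.43 kN·m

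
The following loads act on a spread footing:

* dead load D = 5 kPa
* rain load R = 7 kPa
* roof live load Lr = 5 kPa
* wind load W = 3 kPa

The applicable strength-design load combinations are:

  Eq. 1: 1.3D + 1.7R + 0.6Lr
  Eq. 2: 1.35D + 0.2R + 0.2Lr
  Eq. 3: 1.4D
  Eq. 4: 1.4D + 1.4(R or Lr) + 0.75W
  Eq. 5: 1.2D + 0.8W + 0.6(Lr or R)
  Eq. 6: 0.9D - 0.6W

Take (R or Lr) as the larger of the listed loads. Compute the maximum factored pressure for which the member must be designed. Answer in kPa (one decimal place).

(R or Lr) → R = 7 kPa; (Lr or R) → R = 7 kPa.
Eq. 1: 1.3(5) + 1.7(7) + 0.6(5) = 21.4
Eq. 2: 1.35(5) + 0.2(7) + 0.2(5) = 9.2
Eq. 3: 1.4(5) = 7.0
Eq. 4: 1.4(5) + 1.4(7) + 0.75(3) = 19.1
Eq. 5: 1.2(5) + 0.8(3) + 0.6(7) = 12.6
Eq. 6: 0.9(5) - 0.6(3) = 2.7
Maximum is from combination 1.

21.4 kPa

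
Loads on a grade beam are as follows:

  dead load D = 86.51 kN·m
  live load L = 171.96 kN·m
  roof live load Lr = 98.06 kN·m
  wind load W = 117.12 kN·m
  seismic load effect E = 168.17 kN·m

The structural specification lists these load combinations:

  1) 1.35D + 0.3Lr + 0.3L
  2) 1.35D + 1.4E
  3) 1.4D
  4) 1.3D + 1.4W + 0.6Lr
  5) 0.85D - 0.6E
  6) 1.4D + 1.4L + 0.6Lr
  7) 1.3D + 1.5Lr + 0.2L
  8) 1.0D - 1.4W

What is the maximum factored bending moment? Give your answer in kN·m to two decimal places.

1) 1.35(86.51) + 0.3(98.06) + 0.3(171.96) = 197.79
2) 1.35(86.51) + 1.4(168.17) = 116.79 + 235.44 = 352.23
3) 1.4(86.51) = 121.11
4) 1.3(86.51) + 1.4(117.12) + 0.6(98.06) = 112.46 + 163.97 + 58.84 = 335.27
5) 0.85(86.51) - 0.6(168.17) = 73.53 - 100.90 = -27.37
6) 1.4(86.51) + 1.4(171.96) + 0.6(98.06) = 121.11 + 240.74 + 58.84 = 420.69
7) 1.3(86.51) + 1.5(98.06) + 0.2(171.96) = 293.95
8) 1.0(86.51) - 1.4(117.12) = 86.51 - 163.97 = -77.46
Combination 6 governs: M_u = 420.69 kN·m.

420.69 kN·m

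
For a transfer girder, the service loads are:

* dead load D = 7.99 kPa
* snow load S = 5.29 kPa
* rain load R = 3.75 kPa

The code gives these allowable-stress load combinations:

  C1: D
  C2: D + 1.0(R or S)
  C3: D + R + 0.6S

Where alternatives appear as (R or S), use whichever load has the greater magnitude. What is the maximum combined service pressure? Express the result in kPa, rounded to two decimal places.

14.91 kPa

(R or S) → S = 5.29 kPa.
C1: 1.0(7.99) = 7.99
C2: 1.0(7.99) + 1.0(5.29) = 7.99 + 5.29 = 13.28
C3: 1.0(7.99) + 1.0(3.75) + 0.6(5.29) = 7.99 + 3.75 + 3.17 = 14.91
Combination 3 governs: p = 14.91 kPa.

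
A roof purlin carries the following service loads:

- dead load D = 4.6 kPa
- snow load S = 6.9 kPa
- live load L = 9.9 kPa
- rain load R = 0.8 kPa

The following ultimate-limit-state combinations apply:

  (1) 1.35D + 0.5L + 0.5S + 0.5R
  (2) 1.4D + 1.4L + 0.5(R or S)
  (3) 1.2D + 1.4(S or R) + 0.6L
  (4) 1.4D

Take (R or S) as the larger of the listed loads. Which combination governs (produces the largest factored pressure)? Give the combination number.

(R or S) → S = 6.9 kPa; (S or R) → S = 6.9 kPa.
(1) 1.35(4.6) + 0.5(9.9) + 0.5(6.9) + 0.5(0.8) = 15.01
(2) 1.4(4.6) + 1.4(9.9) + 0.5(6.9) = 23.75
(3) 1.2(4.6) + 1.4(6.9) + 0.6(9.9) = 21.12
(4) 1.4(4.6) = 6.44
The largest value is 23.75 kPa from combination 2.

Combination 2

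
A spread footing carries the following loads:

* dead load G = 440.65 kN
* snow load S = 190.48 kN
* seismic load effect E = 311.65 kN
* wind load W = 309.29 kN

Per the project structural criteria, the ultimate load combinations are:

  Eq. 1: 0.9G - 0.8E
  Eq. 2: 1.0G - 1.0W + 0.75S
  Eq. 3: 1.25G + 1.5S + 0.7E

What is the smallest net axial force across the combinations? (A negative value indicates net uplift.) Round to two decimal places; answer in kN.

Eq. 1: 0.9(440.65) - 0.8(311.65) = 147.27
Eq. 2: 1.0(440.65) - 1.0(309.29) + 0.75(190.48) = 274.22
Eq. 3: 1.25(440.65) + 1.5(190.48) + 0.7(311.65) = 1054.69
Combination 1 gives the minimum: 147.27 kN.

147.27 kN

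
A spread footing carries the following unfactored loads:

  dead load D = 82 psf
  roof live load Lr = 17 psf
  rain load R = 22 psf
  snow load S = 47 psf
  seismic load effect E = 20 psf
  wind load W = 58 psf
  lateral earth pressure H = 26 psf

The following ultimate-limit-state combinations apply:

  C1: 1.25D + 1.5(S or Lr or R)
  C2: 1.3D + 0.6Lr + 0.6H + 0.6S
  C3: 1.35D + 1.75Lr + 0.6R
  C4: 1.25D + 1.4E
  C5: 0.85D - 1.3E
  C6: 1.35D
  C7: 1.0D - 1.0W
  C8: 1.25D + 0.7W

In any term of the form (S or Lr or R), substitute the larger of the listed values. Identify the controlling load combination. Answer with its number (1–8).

Combination 1

(S or Lr or R) → S = 47 psf.
C1: 1.25(82) + 1.5(47) = 173.0
C2: 1.3(82) + 0.6(17) + 0.6(26) + 0.6(47) = 160.6
C3: 1.35(82) + 1.75(17) + 0.6(22) = 153.7
C4: 1.25(82) + 1.4(20) = 130.5
C5: 0.85(82) - 1.3(20) = 43.7
C6: 1.35(82) = 110.7
C7: 1.0(82) - 1.0(58) = 24.0
C8: 1.25(82) + 0.7(58) = 143.1
The largest value is 173.0 psf from combination 1.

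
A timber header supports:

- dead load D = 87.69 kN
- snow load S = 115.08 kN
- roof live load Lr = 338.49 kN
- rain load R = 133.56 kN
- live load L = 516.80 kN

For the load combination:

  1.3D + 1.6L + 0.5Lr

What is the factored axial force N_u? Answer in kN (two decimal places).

1.3(87.69) + 1.6(516.80) + 0.5(338.49) = 1110.12
N_u = 1110.12 kN.

1110.12 kN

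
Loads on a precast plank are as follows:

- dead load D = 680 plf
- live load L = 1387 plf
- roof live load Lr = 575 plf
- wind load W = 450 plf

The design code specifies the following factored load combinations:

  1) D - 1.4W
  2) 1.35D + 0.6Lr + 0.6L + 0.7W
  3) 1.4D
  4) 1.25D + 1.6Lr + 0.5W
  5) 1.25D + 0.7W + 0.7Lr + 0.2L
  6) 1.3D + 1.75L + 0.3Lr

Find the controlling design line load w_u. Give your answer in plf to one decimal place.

3483.8 plf

1) 1.0(680) - 1.4(450) = 50.0
2) 1.35(680) + 0.6(575) + 0.6(1387) + 0.7(450) = 2410.2
3) 1.4(680) = 952.0
4) 1.25(680) + 1.6(575) + 0.5(450) = 1995.0
5) 1.25(680) + 0.7(450) + 0.7(575) + 0.2(1387) = 1844.9
6) 1.3(680) + 1.75(1387) + 0.3(575) = 3483.8
The controlling combination is 6, giving 3483.8 plf.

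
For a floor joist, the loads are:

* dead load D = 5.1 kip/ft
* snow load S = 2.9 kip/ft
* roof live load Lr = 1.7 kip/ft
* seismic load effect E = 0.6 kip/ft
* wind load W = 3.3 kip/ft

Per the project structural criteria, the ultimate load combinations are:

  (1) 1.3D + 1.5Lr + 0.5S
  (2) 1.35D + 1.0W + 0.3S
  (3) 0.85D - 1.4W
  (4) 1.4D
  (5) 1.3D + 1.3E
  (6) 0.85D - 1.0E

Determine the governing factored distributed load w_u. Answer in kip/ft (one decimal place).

(1) 1.3(5.1) + 1.5(1.7) + 0.5(2.9) = 10.6
(2) 1.35(5.1) + 1.0(3.3) + 0.3(2.9) = 11.1
(3) 0.85(5.1) - 1.4(3.3) = -0.3
(4) 1.4(5.1) = 7.1
(5) 1.3(5.1) + 1.3(0.6) = 7.4
(6) 0.85(5.1) - 1.0(0.6) = 3.7
Maximum is from combination 2.

11.1 kip/ft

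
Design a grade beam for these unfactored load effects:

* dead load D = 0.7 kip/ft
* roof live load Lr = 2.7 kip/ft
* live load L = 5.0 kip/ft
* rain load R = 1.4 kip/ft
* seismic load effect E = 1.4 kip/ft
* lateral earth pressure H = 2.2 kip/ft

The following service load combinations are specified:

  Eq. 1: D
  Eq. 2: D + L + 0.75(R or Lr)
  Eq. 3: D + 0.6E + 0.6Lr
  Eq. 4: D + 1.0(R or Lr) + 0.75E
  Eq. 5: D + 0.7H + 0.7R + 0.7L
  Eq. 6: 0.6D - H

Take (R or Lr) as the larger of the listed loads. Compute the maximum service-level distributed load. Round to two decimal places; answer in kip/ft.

7.73 kip/ft

(R or Lr) → Lr = 2.7 kip/ft.
Eq. 1: 1.0(0.7) = 0.70
Eq. 2: 1.0(0.7) + 1.0(5.0) + 0.75(2.7) = 0.70 + 5.00 + 2.03 = 7.73
Eq. 3: 1.0(0.7) + 0.6(1.4) + 0.6(2.7) = 0.70 + 0.84 + 1.62 = 3.16
Eq. 4: 1.0(0.7) + 1.0(2.7) + 0.75(1.4) = 0.70 + 2.70 + 1.05 = 4.45
Eq. 5: 1.0(0.7) + 0.7(2.2) + 0.7(1.4) + 0.7(5.0) = 0.70 + 1.54 + 0.98 + 3.50 = 6.72
Eq. 6: 0.6(0.7) - 1.0(2.2) = 0.42 - 2.20 = -1.78
The controlling combination is 2, giving 7.73 kip/ft.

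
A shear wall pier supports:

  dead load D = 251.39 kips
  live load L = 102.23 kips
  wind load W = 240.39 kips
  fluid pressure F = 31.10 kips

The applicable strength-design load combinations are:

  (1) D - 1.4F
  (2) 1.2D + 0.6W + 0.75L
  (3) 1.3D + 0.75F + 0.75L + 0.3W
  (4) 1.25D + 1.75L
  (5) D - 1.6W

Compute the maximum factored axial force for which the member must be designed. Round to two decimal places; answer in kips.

522.57 kips

(1) 1.0(251.39) - 1.4(31.10) = 251.39 - 43.54 = 207.85
(2) 1.2(251.39) + 0.6(240.39) + 0.75(102.23) = 301.67 + 144.23 + 76.67 = 522.57
(3) 1.3(251.39) + 0.75(31.10) + 0.75(102.23) + 0.3(240.39) = 498.92
(4) 1.25(251.39) + 1.75(102.23) = 314.24 + 178.90 = 493.14
(5) 1.0(251.39) - 1.6(240.39) = 251.39 - 384.62 = -133.23
The controlling combination is 2, giving 522.57 kips.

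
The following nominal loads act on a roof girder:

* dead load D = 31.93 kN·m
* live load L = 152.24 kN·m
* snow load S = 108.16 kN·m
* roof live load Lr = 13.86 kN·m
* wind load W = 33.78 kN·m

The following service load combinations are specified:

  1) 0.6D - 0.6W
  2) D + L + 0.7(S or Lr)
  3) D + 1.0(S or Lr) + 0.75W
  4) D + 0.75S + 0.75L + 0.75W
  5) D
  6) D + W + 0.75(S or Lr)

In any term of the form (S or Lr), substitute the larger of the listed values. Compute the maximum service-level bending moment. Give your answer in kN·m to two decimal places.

(S or Lr) → S = 108.16 kN·m.
1) 0.6(31.93) - 0.6(33.78) = 19.16 - 20.27 = -1.11
2) 1.0(31.93) + 1.0(152.24) + 0.7(108.16) = 31.93 + 152.24 + 75.71 = 259.88
3) 1.0(31.93) + 1.0(108.16) + 0.75(33.78) = 31.93 + 108.16 + 25.34 = 165.43
4) 1.0(31.93) + 0.75(108.16) + 0.75(152.24) + 0.75(33.78) = 31.93 + 81.12 + 114.18 + 25.34 = 252.57
5) 1.0(31.93) = 31.93
6) 1.0(31.93) + 1.0(33.78) + 0.75(108.16) = 31.93 + 33.78 + 81.12 = 146.83
Maximum is from combination 2.

259.88 kN·m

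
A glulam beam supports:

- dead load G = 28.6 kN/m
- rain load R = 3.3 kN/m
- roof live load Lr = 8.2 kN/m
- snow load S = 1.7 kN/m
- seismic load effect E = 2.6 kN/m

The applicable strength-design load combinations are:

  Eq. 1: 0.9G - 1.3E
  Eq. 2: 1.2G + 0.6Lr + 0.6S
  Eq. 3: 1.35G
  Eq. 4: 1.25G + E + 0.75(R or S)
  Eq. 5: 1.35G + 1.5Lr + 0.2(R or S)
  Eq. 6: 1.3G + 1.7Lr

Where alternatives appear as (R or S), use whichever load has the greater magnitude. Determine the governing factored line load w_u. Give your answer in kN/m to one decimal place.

51.6 kN/m

(R or S) → R = 3.3 kN/m.
Eq. 1: 0.9(28.6) - 1.3(2.6) = 22.4
Eq. 2: 1.2(28.6) + 0.6(8.2) + 0.6(1.7) = 40.3
Eq. 3: 1.35(28.6) = 38.6
Eq. 4: 1.25(28.6) + 1.0(2.6) + 0.75(3.3) = 40.8
Eq. 5: 1.35(28.6) + 1.5(8.2) + 0.2(3.3) = 38.6 + 12.3 + 0.7 = 51.6
Eq. 6: 1.3(28.6) + 1.7(8.2) = 37.2 + 13.9 = 51.1
Maximum is from combination 5.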